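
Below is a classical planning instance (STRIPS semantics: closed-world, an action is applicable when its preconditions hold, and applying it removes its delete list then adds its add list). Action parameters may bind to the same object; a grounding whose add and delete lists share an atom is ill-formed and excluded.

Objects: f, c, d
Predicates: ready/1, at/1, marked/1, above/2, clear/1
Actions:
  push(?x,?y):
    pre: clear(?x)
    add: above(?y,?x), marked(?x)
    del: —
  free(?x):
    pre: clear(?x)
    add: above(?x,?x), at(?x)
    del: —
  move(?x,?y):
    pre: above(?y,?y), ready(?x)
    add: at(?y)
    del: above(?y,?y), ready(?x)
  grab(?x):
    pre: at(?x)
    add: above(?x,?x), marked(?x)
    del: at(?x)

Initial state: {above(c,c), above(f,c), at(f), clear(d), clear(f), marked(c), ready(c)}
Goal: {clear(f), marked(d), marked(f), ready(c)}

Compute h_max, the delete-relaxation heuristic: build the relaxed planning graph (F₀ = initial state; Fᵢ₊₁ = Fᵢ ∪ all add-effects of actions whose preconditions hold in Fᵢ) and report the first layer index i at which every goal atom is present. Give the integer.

1

F0 = init (7 atoms)
F1 = F0 ∪ {above(c,d), above(c,f), above(d,d), above(d,f), above(f,d), above(f,f), at(c), at(d), marked(d), marked(f)}  (17 atoms)
goal ⊆ F1  ⇒  h_max = 1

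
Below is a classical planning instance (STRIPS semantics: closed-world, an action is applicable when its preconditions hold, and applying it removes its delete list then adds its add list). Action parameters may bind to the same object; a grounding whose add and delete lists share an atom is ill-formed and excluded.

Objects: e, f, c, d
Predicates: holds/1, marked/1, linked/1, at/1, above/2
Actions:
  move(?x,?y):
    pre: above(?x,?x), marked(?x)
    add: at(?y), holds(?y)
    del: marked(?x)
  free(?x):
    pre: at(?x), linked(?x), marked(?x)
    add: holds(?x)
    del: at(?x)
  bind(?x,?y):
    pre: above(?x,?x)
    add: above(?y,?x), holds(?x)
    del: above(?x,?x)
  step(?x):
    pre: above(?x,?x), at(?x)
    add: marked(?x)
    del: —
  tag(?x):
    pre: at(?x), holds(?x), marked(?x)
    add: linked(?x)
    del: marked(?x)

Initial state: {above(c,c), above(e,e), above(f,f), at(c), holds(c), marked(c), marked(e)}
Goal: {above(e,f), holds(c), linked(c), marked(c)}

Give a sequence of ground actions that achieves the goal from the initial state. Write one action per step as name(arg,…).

bind(f,e); tag(c); step(c)

1. bind(f,e)  →  {above(c,c), above(e,e), above(e,f), at(c), holds(c), holds(f), marked(c), marked(e)}
2. tag(c)  →  {above(c,c), above(e,e), above(e,f), at(c), holds(c), holds(f), linked(c), marked(e)}
3. step(c)  →  {above(c,c), above(e,e), above(e,f), at(c), holds(c), holds(f), linked(c), marked(c), marked(e)}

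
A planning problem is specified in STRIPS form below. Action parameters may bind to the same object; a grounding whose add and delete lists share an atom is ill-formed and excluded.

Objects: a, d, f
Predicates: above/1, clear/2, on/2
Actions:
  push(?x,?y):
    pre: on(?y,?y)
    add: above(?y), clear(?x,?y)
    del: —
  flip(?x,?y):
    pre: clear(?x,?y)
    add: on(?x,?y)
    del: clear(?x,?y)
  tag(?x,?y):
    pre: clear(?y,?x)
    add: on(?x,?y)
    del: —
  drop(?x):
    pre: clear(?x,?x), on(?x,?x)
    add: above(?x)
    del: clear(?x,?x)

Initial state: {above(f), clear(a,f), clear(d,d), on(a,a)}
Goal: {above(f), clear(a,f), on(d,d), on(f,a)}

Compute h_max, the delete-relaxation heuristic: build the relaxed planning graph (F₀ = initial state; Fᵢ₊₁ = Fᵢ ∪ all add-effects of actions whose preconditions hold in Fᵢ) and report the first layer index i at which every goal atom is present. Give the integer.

1

F0 = init (4 atoms)
F1 = F0 ∪ {above(a), clear(a,a), clear(d,a), clear(f,a), on(a,f), on(d,d), on(f,a)}  (11 atoms)
goal ⊆ F1  ⇒  h_max = 1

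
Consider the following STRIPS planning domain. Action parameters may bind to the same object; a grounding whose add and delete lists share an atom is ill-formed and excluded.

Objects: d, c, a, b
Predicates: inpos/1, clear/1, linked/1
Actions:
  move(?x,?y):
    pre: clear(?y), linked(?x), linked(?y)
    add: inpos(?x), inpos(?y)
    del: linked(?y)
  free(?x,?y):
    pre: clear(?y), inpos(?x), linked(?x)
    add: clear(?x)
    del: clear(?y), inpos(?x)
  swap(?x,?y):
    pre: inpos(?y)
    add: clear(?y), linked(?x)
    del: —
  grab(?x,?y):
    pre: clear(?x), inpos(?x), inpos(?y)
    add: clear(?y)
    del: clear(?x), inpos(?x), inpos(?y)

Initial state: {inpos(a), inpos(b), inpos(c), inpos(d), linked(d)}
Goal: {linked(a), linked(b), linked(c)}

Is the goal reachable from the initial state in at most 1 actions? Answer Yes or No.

1. swap(c,d)  →  {clear(d), inpos(a), inpos(b), inpos(c), inpos(d), linked(c), linked(d)}
2. swap(a,d)  →  {clear(d), inpos(a), inpos(b), inpos(c), inpos(d), linked(a), linked(c), linked(d)}
3. swap(b,d)  →  {clear(d), inpos(a), inpos(b), inpos(c), inpos(d), linked(a), linked(b), linked(c), linked(d)}
optimal plan length = 3; 3 > 1

No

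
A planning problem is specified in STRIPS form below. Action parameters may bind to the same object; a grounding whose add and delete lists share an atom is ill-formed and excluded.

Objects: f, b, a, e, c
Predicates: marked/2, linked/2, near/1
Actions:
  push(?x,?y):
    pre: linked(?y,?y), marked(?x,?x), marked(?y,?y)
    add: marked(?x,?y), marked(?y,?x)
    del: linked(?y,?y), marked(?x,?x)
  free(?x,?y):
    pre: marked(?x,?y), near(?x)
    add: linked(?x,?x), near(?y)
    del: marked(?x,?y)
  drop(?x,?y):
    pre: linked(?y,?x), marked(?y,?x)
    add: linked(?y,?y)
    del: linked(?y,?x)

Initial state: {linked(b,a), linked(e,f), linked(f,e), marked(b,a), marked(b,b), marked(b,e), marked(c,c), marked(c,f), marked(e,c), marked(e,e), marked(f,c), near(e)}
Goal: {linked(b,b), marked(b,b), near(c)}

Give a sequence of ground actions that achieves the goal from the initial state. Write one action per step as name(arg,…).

1. free(e,c)  →  {linked(b,a), linked(e,e), linked(e,f), linked(f,e), marked(b,a), marked(b,b), marked(b,e), marked(c,c), marked(c,f), marked(e,e), marked(f,c), near(c), near(e)}
2. drop(a,b)  →  {linked(b,b), linked(e,e), linked(e,f), linked(f,e), marked(b,a), marked(b,b), marked(b,e), marked(c,c), marked(c,f), marked(e,e), marked(f,c), near(c), near(e)}

free(e,c); drop(a,b)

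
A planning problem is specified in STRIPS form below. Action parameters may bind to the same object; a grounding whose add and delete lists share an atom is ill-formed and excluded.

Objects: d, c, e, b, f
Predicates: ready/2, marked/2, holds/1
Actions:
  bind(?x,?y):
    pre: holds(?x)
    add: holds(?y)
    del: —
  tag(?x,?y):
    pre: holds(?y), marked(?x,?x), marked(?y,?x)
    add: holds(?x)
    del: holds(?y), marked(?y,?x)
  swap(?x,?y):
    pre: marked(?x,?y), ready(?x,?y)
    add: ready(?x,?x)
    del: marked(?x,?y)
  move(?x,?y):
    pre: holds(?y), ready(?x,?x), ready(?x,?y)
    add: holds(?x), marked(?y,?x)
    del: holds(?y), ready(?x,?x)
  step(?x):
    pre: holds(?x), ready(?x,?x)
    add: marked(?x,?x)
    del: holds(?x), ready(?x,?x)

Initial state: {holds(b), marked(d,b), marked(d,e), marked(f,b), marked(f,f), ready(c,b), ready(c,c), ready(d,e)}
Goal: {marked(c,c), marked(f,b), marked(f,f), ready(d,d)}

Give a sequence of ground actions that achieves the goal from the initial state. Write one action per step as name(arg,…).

1. bind(b,c)  →  {holds(b), holds(c), marked(d,b), marked(d,e), marked(f,b), marked(f,f), ready(c,b), ready(c,c), ready(d,e)}
2. swap(d,e)  →  {holds(b), holds(c), marked(d,b), marked(f,b), marked(f,f), ready(c,b), ready(c,c), ready(d,d), ready(d,e)}
3. step(c)  →  {holds(b), marked(c,c), marked(d,b), marked(f,b), marked(f,f), ready(c,b), ready(d,d), ready(d,e)}

bind(b,c); swap(d,e); step(c)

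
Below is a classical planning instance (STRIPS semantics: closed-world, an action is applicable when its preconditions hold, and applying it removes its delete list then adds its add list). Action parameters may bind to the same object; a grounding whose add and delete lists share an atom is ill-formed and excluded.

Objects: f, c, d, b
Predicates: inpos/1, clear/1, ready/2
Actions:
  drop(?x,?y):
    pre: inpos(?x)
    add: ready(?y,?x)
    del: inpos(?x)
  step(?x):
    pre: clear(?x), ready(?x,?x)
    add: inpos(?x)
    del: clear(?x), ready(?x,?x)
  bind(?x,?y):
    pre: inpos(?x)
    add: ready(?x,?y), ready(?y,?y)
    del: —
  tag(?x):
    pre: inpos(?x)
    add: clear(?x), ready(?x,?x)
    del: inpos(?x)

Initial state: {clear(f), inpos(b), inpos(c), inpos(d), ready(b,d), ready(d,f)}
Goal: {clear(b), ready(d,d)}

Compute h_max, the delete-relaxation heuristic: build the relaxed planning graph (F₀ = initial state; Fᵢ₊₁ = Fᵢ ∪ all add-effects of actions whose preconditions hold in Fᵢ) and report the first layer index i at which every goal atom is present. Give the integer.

F0 = init (6 atoms)
F1 = F0 ∪ {clear(b), clear(c), clear(d), ready(b,b), ready(b,c), ready(b,f), ready(c,b), ready(c,c), ready(c,d), ready(c,f), ready(d,b), ready(d,c), ready(d,d), ready(f,b), ready(f,c), ready(f,d), ready(f,f)}  (23 atoms)
goal ⊆ F1  ⇒  h_max = 1

1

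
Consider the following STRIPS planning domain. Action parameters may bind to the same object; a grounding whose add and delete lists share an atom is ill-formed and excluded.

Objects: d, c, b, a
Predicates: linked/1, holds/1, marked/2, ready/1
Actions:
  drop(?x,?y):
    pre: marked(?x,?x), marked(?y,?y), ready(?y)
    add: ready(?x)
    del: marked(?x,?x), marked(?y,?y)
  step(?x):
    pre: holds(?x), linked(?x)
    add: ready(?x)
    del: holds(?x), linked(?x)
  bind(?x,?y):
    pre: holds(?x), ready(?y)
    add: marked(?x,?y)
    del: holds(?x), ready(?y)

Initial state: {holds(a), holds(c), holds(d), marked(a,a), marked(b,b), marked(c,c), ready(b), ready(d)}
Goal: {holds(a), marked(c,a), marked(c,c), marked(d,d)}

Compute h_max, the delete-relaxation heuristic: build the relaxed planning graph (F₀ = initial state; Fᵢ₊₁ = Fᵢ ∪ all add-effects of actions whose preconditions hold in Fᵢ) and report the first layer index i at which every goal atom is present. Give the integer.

F0 = init (8 atoms)
F1 = F0 ∪ {marked(a,b), marked(a,d), marked(c,b), marked(c,d), marked(d,b), marked(d,d), ready(a), ready(c)}  (16 atoms)
F2 = F1 ∪ {marked(a,c), marked(c,a), marked(d,a), marked(d,c)}  (20 atoms)
goal ⊆ F2  ⇒  h_max = 2

2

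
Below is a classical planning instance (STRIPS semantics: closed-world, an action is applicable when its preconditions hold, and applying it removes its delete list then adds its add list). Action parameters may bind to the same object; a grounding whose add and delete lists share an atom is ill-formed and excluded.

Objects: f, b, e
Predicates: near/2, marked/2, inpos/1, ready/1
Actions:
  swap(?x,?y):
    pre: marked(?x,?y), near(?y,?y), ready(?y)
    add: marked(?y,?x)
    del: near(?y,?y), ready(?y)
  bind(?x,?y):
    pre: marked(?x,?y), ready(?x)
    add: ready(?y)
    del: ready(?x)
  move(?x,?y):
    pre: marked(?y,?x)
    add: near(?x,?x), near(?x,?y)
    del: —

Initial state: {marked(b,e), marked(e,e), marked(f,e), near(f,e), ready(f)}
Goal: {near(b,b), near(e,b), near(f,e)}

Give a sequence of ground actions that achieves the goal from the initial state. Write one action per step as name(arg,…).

1. bind(f,e)  →  {marked(b,e), marked(e,e), marked(f,e), near(f,e), ready(e)}
2. move(e,b)  →  {marked(b,e), marked(e,e), marked(f,e), near(e,b), near(e,e), near(f,e), ready(e)}
3. swap(b,e)  →  {marked(b,e), marked(e,b), marked(e,e), marked(f,e), near(e,b), near(f,e)}
4. move(b,e)  →  {marked(b,e), marked(e,b), marked(e,e), marked(f,e), near(b,b), near(b,e), near(e,b), near(f,e)}

bind(f,e); move(e,b); swap(b,e); move(b,e)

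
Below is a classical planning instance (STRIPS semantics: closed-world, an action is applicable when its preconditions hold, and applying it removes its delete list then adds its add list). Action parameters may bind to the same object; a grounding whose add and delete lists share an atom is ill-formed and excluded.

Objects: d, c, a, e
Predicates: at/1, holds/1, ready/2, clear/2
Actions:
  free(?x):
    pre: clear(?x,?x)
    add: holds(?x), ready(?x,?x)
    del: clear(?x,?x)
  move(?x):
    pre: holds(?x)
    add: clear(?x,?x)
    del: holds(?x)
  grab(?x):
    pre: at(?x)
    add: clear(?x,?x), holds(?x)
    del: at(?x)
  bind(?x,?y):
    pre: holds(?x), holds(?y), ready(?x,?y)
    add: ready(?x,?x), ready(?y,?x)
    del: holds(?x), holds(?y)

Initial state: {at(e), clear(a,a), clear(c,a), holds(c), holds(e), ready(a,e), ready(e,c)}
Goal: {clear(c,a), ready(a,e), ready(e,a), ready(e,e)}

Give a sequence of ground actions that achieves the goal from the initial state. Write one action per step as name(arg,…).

free(a); move(e); free(e); bind(a,e)

1. free(a)  →  {at(e), clear(c,a), holds(a), holds(c), holds(e), ready(a,a), ready(a,e), ready(e,c)}
2. move(e)  →  {at(e), clear(c,a), clear(e,e), holds(a), holds(c), ready(a,a), ready(a,e), ready(e,c)}
3. free(e)  →  {at(e), clear(c,a), holds(a), holds(c), holds(e), ready(a,a), ready(a,e), ready(e,c), ready(e,e)}
4. bind(a,e)  →  {at(e), clear(c,a), holds(c), ready(a,a), ready(a,e), ready(e,a), ready(e,c), ready(e,e)}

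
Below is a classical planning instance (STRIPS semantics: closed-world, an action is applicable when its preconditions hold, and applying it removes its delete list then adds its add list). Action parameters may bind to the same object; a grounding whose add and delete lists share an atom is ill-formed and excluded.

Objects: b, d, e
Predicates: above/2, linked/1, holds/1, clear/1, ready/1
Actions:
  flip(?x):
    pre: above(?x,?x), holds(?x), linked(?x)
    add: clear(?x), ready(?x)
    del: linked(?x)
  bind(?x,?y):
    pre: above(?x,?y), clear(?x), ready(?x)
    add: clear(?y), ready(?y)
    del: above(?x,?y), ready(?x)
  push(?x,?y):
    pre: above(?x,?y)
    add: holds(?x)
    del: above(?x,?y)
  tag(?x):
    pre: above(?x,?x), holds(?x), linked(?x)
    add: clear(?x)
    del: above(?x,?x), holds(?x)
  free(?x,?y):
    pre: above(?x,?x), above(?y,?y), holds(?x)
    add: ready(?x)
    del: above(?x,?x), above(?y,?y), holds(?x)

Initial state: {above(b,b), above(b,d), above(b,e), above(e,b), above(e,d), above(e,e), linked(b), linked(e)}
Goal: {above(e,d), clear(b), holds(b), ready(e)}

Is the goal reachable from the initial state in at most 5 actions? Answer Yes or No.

Yes

1. push(b,d)  →  {above(b,b), above(b,e), above(e,b), above(e,d), above(e,e), holds(b), linked(b), linked(e)}
2. flip(b)  →  {above(b,b), above(b,e), above(e,b), above(e,d), above(e,e), clear(b), holds(b), linked(e), ready(b)}
3. bind(b,e)  →  {above(b,b), above(e,b), above(e,d), above(e,e), clear(b), clear(e), holds(b), linked(e), ready(e)}
optimal plan length = 3; 3 ≤ 5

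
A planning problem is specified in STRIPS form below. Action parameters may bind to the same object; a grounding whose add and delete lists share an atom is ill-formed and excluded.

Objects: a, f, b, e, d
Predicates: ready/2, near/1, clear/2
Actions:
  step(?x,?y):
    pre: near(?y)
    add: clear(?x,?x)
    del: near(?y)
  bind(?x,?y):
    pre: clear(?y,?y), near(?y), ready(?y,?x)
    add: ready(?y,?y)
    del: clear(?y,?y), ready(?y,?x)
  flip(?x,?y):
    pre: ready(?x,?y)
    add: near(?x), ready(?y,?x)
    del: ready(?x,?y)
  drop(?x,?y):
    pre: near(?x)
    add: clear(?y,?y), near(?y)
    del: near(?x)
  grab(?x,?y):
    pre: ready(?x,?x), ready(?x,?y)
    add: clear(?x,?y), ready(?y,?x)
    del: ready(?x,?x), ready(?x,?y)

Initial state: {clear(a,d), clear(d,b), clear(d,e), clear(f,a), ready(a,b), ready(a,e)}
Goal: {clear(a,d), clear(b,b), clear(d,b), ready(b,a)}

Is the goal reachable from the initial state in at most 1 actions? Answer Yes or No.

No

1. flip(a,b)  →  {clear(a,d), clear(d,b), clear(d,e), clear(f,a), near(a), ready(a,e), ready(b,a)}
2. step(b,a)  →  {clear(a,d), clear(b,b), clear(d,b), clear(d,e), clear(f,a), ready(a,e), ready(b,a)}
optimal plan length = 2; 2 > 1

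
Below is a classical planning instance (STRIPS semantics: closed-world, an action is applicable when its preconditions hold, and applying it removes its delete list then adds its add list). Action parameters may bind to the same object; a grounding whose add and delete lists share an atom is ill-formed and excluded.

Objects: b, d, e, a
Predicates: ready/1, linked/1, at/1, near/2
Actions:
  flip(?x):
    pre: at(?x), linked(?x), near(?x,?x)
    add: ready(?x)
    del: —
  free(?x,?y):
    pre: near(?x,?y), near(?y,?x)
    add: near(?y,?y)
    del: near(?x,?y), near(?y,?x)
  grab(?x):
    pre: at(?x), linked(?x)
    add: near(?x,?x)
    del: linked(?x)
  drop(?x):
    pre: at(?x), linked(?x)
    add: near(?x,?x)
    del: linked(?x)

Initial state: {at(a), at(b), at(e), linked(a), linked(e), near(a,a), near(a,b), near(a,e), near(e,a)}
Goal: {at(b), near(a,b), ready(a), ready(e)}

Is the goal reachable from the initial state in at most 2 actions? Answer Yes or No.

No

1. flip(a)  →  {at(a), at(b), at(e), linked(a), linked(e), near(a,a), near(a,b), near(a,e), near(e,a), ready(a)}
2. free(a,e)  →  {at(a), at(b), at(e), linked(a), linked(e), near(a,a), near(a,b), near(e,e), ready(a)}
3. flip(e)  →  {at(a), at(b), at(e), linked(a), linked(e), near(a,a), near(a,b), near(e,e), ready(a), ready(e)}
optimal plan length = 3; 3 > 2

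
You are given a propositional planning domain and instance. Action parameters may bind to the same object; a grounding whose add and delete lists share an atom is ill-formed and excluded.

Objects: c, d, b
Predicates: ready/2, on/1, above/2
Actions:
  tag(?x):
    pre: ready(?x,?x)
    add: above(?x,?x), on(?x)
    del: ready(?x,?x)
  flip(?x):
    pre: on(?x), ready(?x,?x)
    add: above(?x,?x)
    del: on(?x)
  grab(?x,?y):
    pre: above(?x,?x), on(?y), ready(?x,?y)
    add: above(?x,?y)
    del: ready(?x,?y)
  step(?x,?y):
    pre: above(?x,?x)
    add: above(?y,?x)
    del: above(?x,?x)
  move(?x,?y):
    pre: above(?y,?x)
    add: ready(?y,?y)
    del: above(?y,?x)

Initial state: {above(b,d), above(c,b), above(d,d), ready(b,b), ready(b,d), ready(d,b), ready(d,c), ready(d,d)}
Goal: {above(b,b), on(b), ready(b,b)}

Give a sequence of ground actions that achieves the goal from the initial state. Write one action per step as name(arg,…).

tag(b); move(d,b)

1. tag(b)  →  {above(b,b), above(b,d), above(c,b), above(d,d), on(b), ready(b,d), ready(d,b), ready(d,c), ready(d,d)}
2. move(d,b)  →  {above(b,b), above(c,b), above(d,d), on(b), ready(b,b), ready(b,d), ready(d,b), ready(d,c), ready(d,d)}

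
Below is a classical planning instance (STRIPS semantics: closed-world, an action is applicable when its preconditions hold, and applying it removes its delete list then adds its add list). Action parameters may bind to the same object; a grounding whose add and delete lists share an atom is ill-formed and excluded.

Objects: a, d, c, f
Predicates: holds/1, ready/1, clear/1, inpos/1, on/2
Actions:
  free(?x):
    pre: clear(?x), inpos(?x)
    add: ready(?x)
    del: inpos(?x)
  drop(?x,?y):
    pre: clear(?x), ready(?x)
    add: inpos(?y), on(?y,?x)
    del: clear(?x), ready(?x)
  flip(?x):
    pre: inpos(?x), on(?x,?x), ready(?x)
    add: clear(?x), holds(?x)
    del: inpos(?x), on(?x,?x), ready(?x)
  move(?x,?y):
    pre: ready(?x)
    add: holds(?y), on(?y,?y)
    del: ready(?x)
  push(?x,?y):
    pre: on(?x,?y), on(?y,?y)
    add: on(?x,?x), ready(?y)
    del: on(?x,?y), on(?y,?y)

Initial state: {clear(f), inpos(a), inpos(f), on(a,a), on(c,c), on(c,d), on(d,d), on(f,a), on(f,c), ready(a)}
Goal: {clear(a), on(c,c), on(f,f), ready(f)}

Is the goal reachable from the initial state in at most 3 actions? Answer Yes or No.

No

1. free(f)  →  {clear(f), inpos(a), on(a,a), on(c,c), on(c,d), on(d,d), on(f,a), on(f,c), ready(a), ready(f)}
2. flip(a)  →  {clear(a), clear(f), holds(a), on(c,c), on(c,d), on(d,d), on(f,a), on(f,c), ready(f)}
3. push(c,d)  →  {clear(a), clear(f), holds(a), on(c,c), on(f,a), on(f,c), ready(d), ready(f)}
4. move(d,f)  →  {clear(a), clear(f), holds(a), holds(f), on(c,c), on(f,a), on(f,c), on(f,f), ready(f)}
optimal plan length = 4; 4 > 3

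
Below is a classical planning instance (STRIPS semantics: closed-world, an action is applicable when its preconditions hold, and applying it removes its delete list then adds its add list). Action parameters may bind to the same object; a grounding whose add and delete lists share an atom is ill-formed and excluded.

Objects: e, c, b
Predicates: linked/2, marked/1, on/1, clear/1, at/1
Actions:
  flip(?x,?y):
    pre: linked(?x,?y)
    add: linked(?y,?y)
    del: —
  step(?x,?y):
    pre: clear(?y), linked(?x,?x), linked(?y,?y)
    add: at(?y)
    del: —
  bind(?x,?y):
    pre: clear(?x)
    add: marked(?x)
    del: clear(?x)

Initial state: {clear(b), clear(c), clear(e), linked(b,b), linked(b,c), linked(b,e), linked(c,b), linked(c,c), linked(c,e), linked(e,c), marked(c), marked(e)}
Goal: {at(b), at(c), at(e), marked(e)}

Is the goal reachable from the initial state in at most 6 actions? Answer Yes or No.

Yes

1. flip(c,e)  →  {clear(b), clear(c), clear(e), linked(b,b), linked(b,c), linked(b,e), linked(c,b), linked(c,c), linked(c,e), linked(e,c), linked(e,e), marked(c), marked(e)}
2. step(e,e)  →  {at(e), clear(b), clear(c), clear(e), linked(b,b), linked(b,c), linked(b,e), linked(c,b), linked(c,c), linked(c,e), linked(e,c), linked(e,e), marked(c), marked(e)}
3. step(e,c)  →  {at(c), at(e), clear(b), clear(c), clear(e), linked(b,b), linked(b,c), linked(b,e), linked(c,b), linked(c,c), linked(c,e), linked(e,c), linked(e,e), marked(c), marked(e)}
4. step(e,b)  →  {at(b), at(c), at(e), clear(b), clear(c), clear(e), linked(b,b), linked(b,c), linked(b,e), linked(c,b), linked(c,c), linked(c,e), linked(e,c), linked(e,e), marked(c), marked(e)}
optimal plan length = 4; 4 ≤ 6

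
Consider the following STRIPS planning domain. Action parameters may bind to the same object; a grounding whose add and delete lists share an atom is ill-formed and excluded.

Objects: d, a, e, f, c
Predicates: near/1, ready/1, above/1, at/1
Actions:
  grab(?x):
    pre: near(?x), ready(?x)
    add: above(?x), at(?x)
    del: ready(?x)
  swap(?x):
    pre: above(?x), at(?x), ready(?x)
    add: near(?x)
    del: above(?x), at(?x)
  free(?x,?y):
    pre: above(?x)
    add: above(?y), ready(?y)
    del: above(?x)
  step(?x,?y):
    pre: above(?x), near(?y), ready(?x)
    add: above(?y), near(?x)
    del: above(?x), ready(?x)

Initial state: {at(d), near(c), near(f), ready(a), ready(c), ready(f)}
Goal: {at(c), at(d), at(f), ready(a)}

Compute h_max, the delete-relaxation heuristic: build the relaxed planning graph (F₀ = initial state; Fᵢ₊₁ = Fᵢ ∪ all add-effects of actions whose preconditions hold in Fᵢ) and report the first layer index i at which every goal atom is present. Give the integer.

F0 = init (6 atoms)
F1 = F0 ∪ {above(c), above(f), at(c), at(f)}  (10 atoms)
goal ⊆ F1  ⇒  h_max = 1

1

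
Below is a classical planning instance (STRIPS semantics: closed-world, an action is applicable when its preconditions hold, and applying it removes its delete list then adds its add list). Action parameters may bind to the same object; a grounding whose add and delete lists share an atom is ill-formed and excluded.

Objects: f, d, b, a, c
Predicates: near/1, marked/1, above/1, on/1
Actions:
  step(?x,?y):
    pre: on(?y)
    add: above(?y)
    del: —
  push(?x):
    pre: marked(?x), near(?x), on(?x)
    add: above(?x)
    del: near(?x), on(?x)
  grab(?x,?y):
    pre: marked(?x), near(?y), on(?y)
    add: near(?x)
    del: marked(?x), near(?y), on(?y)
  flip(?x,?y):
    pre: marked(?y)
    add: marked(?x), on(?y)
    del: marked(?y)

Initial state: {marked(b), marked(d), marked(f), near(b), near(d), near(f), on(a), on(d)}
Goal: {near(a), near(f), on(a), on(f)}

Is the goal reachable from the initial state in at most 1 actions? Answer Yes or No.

1. flip(a,f)  →  {marked(a), marked(b), marked(d), near(b), near(d), near(f), on(a), on(d), on(f)}
2. grab(a,d)  →  {marked(b), marked(d), near(a), near(b), near(f), on(a), on(f)}
optimal plan length = 2; 2 > 1

No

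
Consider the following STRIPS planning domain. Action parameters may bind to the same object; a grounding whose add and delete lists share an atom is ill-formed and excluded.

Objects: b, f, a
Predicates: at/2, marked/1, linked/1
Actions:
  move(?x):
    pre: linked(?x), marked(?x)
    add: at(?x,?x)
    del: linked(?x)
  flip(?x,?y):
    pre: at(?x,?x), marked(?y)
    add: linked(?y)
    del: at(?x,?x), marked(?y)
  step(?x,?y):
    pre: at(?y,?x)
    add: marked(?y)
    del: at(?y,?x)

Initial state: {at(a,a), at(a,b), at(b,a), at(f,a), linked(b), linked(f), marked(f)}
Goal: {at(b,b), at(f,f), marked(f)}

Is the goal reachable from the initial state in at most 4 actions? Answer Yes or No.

Yes

1. move(f)  →  {at(a,a), at(a,b), at(b,a), at(f,a), at(f,f), linked(b), marked(f)}
2. step(a,b)  →  {at(a,a), at(a,b), at(f,a), at(f,f), linked(b), marked(b), marked(f)}
3. move(b)  →  {at(a,a), at(a,b), at(b,b), at(f,a), at(f,f), marked(b), marked(f)}
optimal plan length = 3; 3 ≤ 4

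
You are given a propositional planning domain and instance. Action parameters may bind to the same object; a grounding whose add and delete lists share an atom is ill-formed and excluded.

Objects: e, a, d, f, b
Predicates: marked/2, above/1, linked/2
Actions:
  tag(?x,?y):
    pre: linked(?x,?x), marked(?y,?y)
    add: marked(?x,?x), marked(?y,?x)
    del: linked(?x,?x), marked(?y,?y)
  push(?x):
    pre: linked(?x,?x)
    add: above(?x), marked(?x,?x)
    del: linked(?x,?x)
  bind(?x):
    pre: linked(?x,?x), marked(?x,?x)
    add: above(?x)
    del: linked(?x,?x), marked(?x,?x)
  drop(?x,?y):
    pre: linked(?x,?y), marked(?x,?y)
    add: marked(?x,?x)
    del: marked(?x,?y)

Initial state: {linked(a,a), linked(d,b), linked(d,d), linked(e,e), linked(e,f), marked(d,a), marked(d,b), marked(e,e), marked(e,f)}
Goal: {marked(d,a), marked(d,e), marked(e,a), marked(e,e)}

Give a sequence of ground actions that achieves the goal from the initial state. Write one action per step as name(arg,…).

tag(a,e); tag(d,a); tag(e,d)

1. tag(a,e)  →  {linked(d,b), linked(d,d), linked(e,e), linked(e,f), marked(a,a), marked(d,a), marked(d,b), marked(e,a), marked(e,f)}
2. tag(d,a)  →  {linked(d,b), linked(e,e), linked(e,f), marked(a,d), marked(d,a), marked(d,b), marked(d,d), marked(e,a), marked(e,f)}
3. tag(e,d)  →  {linked(d,b), linked(e,f), marked(a,d), marked(d,a), marked(d,b), marked(d,e), marked(e,a), marked(e,e), marked(e,f)}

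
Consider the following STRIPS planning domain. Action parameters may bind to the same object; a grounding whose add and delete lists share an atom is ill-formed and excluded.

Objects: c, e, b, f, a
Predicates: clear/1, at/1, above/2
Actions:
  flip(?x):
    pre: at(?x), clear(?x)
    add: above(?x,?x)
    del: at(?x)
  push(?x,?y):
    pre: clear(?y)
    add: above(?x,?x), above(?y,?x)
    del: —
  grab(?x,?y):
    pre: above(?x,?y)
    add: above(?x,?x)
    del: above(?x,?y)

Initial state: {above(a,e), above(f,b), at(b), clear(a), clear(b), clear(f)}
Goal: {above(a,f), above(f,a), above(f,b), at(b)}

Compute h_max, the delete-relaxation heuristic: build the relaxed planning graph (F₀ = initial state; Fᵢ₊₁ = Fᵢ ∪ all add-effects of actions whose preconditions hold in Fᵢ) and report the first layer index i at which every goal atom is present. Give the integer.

1

F0 = init (6 atoms)
F1 = F0 ∪ {above(a,a), above(a,b), above(a,c), above(a,f), above(b,a), above(b,b), above(b,c), above(b,e), above(b,f), above(c,c), above(e,e), above(f,a), above(f,c), above(f,e), above(f,f)}  (21 atoms)
goal ⊆ F1  ⇒  h_max = 1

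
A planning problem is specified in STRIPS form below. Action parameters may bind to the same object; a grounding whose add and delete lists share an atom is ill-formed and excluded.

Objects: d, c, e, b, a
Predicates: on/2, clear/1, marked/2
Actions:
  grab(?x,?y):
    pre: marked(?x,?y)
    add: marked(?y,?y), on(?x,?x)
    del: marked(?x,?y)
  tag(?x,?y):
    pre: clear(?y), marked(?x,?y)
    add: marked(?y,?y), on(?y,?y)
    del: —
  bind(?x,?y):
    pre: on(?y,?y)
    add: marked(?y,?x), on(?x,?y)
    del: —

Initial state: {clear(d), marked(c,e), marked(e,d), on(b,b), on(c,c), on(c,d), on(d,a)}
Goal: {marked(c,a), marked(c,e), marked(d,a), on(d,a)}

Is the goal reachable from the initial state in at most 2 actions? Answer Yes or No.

No

1. tag(e,d)  →  {clear(d), marked(c,e), marked(d,d), marked(e,d), on(b,b), on(c,c), on(c,d), on(d,a), on(d,d)}
2. bind(a,d)  →  {clear(d), marked(c,e), marked(d,a), marked(d,d), marked(e,d), on(a,d), on(b,b), on(c,c), on(c,d), on(d,a), on(d,d)}
3. bind(a,c)  →  {clear(d), marked(c,a), marked(c,e), marked(d,a), marked(d,d), marked(e,d), on(a,c), on(a,d), on(b,b), on(c,c), on(c,d), on(d,a), on(d,d)}
optimal plan length = 3; 3 > 2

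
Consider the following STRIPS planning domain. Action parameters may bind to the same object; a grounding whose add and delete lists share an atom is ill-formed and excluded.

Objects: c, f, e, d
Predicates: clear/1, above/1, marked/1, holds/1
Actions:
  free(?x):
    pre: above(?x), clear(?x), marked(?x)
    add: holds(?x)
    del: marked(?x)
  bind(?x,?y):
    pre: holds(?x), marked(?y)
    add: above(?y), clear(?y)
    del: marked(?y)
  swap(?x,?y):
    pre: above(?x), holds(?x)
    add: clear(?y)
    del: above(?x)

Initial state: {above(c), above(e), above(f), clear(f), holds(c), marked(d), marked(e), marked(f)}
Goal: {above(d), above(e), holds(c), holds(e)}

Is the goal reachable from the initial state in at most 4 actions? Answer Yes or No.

Yes

1. bind(c,d)  →  {above(c), above(d), above(e), above(f), clear(d), clear(f), holds(c), marked(e), marked(f)}
2. swap(c,e)  →  {above(d), above(e), above(f), clear(d), clear(e), clear(f), holds(c), marked(e), marked(f)}
3. free(e)  →  {above(d), above(e), above(f), clear(d), clear(e), clear(f), holds(c), holds(e), marked(f)}
optimal plan length = 3; 3 ≤ 4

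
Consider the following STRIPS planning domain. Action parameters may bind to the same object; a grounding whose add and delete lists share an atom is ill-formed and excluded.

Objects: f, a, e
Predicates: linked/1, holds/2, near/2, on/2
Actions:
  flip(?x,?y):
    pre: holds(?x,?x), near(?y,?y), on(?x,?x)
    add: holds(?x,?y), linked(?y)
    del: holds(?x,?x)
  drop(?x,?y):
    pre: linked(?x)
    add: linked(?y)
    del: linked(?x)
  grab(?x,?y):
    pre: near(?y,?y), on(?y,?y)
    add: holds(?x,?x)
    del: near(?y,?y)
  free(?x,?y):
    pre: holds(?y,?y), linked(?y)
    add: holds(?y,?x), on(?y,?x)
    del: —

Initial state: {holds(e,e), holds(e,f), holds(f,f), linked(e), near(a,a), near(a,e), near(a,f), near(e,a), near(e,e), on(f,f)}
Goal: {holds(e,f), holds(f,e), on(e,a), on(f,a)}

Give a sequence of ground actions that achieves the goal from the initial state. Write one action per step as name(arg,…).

drop(e,f); free(a,f); flip(f,e); free(a,e)

1. drop(e,f)  →  {holds(e,e), holds(e,f), holds(f,f), linked(f), near(a,a), near(a,e), near(a,f), near(e,a), near(e,e), on(f,f)}
2. free(a,f)  →  {holds(e,e), holds(e,f), holds(f,a), holds(f,f), linked(f), near(a,a), near(a,e), near(a,f), near(e,a), near(e,e), on(f,a), on(f,f)}
3. flip(f,e)  →  {holds(e,e), holds(e,f), holds(f,a), holds(f,e), linked(e), linked(f), near(a,a), near(a,e), near(a,f), near(e,a), near(e,e), on(f,a), on(f,f)}
4. free(a,e)  →  {holds(e,a), holds(e,e), holds(e,f), holds(f,a), holds(f,e), linked(e), linked(f), near(a,a), near(a,e), near(a,f), near(e,a), near(e,e), on(e,a), on(f,a), on(f,f)}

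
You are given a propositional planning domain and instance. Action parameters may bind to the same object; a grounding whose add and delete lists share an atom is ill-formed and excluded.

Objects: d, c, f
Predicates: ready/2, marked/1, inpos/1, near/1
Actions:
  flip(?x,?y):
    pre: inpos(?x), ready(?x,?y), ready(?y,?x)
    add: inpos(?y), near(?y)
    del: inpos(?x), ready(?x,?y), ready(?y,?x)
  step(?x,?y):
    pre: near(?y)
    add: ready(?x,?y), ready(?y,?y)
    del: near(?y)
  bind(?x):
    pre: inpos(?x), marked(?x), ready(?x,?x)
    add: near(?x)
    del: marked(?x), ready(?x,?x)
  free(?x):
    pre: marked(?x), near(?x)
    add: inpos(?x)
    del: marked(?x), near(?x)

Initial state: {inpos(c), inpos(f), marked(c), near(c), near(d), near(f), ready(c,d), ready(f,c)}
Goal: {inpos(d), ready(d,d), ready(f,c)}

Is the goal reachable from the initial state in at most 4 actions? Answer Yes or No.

Yes

1. step(d,d)  →  {inpos(c), inpos(f), marked(c), near(c), near(f), ready(c,d), ready(d,d), ready(f,c)}
2. step(d,c)  →  {inpos(c), inpos(f), marked(c), near(f), ready(c,c), ready(c,d), ready(d,c), ready(d,d), ready(f,c)}
3. flip(c,d)  →  {inpos(d), inpos(f), marked(c), near(d), near(f), ready(c,c), ready(d,d), ready(f,c)}
optimal plan length = 3; 3 ≤ 4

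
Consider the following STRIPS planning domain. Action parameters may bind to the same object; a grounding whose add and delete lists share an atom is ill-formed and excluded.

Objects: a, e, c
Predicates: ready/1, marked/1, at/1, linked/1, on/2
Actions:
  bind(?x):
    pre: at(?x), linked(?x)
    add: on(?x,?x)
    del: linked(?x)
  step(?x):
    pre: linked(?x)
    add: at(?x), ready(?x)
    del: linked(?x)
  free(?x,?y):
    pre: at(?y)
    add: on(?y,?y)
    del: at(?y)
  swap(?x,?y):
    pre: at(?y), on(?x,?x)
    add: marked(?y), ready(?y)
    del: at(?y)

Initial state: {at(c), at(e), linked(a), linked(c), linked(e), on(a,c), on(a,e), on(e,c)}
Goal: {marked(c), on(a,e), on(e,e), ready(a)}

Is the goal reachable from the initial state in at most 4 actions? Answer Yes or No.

1. bind(e)  →  {at(c), at(e), linked(a), linked(c), on(a,c), on(a,e), on(e,c), on(e,e)}
2. step(a)  →  {at(a), at(c), at(e), linked(c), on(a,c), on(a,e), on(e,c), on(e,e), ready(a)}
3. swap(e,c)  →  {at(a), at(e), linked(c), marked(c), on(a,c), on(a,e), on(e,c), on(e,e), ready(a), ready(c)}
optimal plan length = 3; 3 ≤ 4

Yes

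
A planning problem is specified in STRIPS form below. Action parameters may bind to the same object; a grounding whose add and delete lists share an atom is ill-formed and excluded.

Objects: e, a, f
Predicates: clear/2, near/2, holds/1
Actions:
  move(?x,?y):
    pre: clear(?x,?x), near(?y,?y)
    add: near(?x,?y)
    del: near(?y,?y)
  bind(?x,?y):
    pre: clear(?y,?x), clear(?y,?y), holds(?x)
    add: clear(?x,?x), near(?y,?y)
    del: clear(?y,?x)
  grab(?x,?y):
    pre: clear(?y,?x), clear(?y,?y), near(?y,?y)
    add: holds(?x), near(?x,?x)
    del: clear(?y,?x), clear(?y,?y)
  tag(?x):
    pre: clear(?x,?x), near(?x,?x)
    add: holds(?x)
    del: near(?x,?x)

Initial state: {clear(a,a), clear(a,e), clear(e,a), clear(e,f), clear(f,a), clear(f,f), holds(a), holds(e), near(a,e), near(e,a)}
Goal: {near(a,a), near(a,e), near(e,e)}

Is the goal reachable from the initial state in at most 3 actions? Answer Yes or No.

1. bind(e,a)  →  {clear(a,a), clear(e,a), clear(e,e), clear(e,f), clear(f,a), clear(f,f), holds(a), holds(e), near(a,a), near(a,e), near(e,a)}
2. bind(a,e)  →  {clear(a,a), clear(e,e), clear(e,f), clear(f,a), clear(f,f), holds(a), holds(e), near(a,a), near(a,e), near(e,a), near(e,e)}
optimal plan length = 2; 2 ≤ 3

Yes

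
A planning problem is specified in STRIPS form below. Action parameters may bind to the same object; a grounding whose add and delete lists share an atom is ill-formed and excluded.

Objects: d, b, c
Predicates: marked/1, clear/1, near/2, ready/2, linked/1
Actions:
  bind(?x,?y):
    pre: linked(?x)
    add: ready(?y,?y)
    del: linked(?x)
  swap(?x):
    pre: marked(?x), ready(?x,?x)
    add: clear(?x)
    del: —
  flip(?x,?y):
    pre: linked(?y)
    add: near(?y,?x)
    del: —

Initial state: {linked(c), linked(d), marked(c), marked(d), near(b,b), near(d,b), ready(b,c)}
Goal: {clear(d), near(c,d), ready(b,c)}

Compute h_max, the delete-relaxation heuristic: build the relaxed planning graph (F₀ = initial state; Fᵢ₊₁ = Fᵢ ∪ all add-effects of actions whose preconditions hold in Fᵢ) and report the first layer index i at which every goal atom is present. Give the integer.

F0 = init (7 atoms)
F1 = F0 ∪ {near(c,b), near(c,c), near(c,d), near(d,c), near(d,d), ready(b,b), ready(c,c), ready(d,d)}  (15 atoms)
F2 = F1 ∪ {clear(c), clear(d)}  (17 atoms)
goal ⊆ F2  ⇒  h_max = 2

2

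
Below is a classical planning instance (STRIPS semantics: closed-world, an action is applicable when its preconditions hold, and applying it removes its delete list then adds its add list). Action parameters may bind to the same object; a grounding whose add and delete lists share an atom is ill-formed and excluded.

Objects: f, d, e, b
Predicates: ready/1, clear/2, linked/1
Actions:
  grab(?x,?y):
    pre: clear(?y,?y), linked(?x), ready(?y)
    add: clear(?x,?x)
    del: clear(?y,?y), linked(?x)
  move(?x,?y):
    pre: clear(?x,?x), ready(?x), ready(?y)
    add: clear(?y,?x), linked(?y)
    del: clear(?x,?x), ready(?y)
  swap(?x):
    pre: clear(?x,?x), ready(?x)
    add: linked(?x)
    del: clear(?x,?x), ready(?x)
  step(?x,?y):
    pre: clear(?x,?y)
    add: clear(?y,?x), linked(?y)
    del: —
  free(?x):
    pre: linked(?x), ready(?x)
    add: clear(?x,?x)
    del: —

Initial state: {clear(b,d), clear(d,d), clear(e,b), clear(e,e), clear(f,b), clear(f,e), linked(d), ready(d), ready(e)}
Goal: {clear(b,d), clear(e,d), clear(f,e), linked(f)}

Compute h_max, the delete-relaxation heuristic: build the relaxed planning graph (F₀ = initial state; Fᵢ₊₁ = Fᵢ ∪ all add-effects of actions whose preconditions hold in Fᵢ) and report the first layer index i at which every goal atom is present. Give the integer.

F0 = init (9 atoms)
F1 = F0 ∪ {clear(b,e), clear(b,f), clear(d,b), clear(d,e), clear(e,d), clear(e,f), linked(b), linked(e)}  (17 atoms)
F2 = F1 ∪ {clear(b,b), linked(f)}  (19 atoms)
goal ⊆ F2  ⇒  h_max = 2

2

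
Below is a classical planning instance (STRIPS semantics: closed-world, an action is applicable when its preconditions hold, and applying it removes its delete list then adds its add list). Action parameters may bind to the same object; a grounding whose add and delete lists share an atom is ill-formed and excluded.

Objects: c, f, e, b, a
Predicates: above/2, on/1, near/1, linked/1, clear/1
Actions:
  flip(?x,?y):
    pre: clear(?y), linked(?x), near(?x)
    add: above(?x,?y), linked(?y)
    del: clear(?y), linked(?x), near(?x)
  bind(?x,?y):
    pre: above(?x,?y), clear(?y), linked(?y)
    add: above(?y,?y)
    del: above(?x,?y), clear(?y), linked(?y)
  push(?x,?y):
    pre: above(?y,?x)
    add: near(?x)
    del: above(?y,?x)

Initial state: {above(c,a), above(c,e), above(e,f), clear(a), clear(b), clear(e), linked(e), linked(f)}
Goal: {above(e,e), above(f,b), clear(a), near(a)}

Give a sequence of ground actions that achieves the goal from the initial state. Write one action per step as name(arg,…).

bind(c,e); push(f,e); flip(f,b); push(a,c)

1. bind(c,e)  →  {above(c,a), above(e,e), above(e,f), clear(a), clear(b), linked(f)}
2. push(f,e)  →  {above(c,a), above(e,e), clear(a), clear(b), linked(f), near(f)}
3. flip(f,b)  →  {above(c,a), above(e,e), above(f,b), clear(a), linked(b)}
4. push(a,c)  →  {above(e,e), above(f,b), clear(a), linked(b), near(a)}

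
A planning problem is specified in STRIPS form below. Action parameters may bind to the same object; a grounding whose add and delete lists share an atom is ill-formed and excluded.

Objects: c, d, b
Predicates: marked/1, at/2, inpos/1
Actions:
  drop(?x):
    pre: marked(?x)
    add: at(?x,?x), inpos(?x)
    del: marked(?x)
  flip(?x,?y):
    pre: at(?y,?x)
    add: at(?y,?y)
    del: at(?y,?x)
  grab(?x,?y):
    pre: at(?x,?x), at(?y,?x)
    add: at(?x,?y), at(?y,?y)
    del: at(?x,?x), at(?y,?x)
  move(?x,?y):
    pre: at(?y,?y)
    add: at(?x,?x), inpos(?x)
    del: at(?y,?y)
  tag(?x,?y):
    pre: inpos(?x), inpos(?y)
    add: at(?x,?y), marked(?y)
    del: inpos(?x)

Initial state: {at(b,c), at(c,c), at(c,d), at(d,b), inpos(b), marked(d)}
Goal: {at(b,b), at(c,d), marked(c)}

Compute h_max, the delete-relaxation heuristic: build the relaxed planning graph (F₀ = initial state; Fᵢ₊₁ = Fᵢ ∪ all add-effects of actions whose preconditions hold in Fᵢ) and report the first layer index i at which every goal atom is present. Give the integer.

F0 = init (6 atoms)
F1 = F0 ∪ {at(b,b), at(c,b), at(d,d), inpos(d), marked(b)}  (11 atoms)
F2 = F1 ∪ {at(b,d), at(d,c), inpos(c)}  (14 atoms)
F3 = F2 ∪ {marked(c)}  (15 atoms)
goal ⊆ F3  ⇒  h_max = 3

3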